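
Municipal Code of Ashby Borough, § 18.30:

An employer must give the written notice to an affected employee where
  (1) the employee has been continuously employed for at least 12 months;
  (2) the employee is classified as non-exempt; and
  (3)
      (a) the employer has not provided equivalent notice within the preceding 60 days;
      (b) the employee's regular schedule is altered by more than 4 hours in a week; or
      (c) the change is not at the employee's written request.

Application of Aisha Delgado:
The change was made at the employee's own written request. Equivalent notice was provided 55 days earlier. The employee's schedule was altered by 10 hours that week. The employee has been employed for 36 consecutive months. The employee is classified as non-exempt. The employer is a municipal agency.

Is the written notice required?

Yes — required.

(1) tenure ≥ 12 mo. — holds.
(2) non-exempt — met.
(a) no recent notice — not satisfied.
(b) schedule shift > 4h — met.
(c) not employee-requested — fails.
So (3) is satisfied (F OR T OR F).
So Overall is satisfied (T AND T AND T).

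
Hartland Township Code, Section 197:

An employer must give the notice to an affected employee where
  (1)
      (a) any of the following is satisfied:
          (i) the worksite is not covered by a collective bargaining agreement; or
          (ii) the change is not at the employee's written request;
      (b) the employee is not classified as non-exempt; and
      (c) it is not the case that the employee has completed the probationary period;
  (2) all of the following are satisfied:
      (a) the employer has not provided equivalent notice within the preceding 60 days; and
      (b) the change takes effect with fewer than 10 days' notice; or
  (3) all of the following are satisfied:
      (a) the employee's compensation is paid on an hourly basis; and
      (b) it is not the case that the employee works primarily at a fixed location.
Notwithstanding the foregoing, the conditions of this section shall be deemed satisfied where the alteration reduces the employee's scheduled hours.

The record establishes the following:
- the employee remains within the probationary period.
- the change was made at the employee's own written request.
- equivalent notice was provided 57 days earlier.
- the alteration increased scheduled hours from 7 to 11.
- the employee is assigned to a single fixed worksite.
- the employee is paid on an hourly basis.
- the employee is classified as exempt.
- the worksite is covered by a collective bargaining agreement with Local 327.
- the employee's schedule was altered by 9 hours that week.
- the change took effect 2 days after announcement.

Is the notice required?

No — not required.

(i) no CBA — not satisfied.
(ii) not employee-requested — fails.
So (a) is not satisfied (F OR F).
(b) not (non-exempt) — holds.
(c) not (past probation) — satisfied.
So (1) is not satisfied (F AND T AND T).
(a) no recent notice — not satisfied.
(b) < 10 days' notice — holds.
So (2) is not satisfied (F AND T).
(a) hourly-paid — met.
(b) not (fixed location) — not met.
(3): T AND F → false.
Overall = F OR F OR F = false.
Exception (hours reduced) — not satisfied.
Result: main false OR exception false → false.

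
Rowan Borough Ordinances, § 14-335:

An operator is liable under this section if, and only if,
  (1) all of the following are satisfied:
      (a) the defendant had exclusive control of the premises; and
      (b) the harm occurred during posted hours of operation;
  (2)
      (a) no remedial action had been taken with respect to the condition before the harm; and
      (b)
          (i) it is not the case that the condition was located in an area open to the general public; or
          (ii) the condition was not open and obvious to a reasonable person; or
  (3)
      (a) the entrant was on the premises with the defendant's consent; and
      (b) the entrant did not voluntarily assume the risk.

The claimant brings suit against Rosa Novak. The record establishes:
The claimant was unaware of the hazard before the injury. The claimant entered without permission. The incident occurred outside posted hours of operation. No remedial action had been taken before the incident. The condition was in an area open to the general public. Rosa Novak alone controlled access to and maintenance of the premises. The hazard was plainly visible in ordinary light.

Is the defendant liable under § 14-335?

No — not liable.

(a) exclusive control — met.
(b) during posted hours — not met.
So (1) is not satisfied (T AND F).
(a) no remedial action — met.
(i) not (public area) — fails.
(ii) not open/obvious — fails.
(b) = F OR F = false.
(2) = T AND F = false.
(a) consent to enter — fails.
(b) no assumed risk — met.
(3): F AND T → false.
Overall = F OR F OR F = false.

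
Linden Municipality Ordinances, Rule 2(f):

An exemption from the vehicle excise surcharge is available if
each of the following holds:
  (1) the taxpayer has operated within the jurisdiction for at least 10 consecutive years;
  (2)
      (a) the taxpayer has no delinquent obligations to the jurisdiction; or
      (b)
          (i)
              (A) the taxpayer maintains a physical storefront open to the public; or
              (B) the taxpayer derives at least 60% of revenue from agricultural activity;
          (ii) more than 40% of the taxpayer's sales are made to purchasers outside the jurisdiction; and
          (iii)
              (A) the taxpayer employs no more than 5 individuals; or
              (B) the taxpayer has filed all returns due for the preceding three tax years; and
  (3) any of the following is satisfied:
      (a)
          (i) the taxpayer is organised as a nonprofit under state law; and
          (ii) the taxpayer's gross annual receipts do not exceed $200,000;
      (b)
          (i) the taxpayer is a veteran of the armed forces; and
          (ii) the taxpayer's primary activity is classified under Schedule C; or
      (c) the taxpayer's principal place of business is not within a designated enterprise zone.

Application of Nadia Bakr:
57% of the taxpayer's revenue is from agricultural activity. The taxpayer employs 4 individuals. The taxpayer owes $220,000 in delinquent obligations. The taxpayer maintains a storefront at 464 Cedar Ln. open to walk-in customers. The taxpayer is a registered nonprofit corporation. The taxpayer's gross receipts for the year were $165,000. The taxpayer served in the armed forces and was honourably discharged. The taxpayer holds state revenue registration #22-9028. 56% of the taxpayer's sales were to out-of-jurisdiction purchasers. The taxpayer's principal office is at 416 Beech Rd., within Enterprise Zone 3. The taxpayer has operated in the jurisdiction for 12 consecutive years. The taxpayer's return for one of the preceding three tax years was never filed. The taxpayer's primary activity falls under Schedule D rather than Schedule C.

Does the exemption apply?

Yes — exempt.

(1) ≥ 10 yrs in jurisdiction — satisfied.
(a) no delinquency — not satisfied.
(A) has storefront — satisfied.
(B) ≥60% agricultural — fails.
(i) = T OR F = true.
(ii) >40% out-of-jur. sales — holds.
(A) ≤ 5 employees — satisfied.
(B) returns current — fails.
So (iii) is satisfied (T OR F).
(b): T AND T AND T → true.
(2): F OR T → true.
(i) nonprofit — met.
(ii) receipts ≤ $200,000 — met.
So (a) is satisfied (T AND T).
(i) veteran — satisfied.
(ii) Schedule C activity — not met.
So (b) is not satisfied (T AND F).
(c) not (in enterprise zone) — not met.
So (3) is satisfied (T OR F OR F).
Overall = T AND T AND T = true.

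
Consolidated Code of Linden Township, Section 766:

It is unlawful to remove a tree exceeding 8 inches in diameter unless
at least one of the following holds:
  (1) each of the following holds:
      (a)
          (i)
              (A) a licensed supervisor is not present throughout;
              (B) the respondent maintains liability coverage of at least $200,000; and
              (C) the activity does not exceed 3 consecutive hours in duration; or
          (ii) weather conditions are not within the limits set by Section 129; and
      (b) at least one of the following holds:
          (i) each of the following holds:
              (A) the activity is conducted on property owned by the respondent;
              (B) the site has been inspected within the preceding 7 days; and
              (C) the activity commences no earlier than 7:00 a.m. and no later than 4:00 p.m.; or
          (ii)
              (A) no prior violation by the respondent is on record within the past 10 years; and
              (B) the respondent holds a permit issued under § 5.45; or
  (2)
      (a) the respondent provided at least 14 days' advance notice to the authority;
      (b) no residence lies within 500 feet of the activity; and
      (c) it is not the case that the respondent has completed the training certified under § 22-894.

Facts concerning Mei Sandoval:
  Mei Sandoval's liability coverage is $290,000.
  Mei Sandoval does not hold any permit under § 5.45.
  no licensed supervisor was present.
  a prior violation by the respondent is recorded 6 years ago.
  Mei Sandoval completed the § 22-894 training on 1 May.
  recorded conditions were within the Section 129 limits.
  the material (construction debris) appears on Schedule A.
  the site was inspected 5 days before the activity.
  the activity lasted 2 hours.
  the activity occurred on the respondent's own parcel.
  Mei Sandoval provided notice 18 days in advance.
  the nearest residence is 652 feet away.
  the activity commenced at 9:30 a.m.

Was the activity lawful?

(A) not (supervisor present) — satisfied.
(B) coverage ≥ $200,000 — met.
(C) ≤ 3 hrs duration — holds.
(i) = T AND T AND T = true.
(ii) not (weather ok) — fails.
(a) = T OR F = true.
(A) own property — holds.
(B) site inspected — satisfied.
(C) start within hours — met.
(i): T AND T AND T → true.
(A) no prior violation — fails.
(B) holds permit — not satisfied.
(ii) = F AND F = false.
(b) = T OR F = true.
(1): T AND T → true.
(a) ≥14 days' notice — met.
(b) no residence in 500 ft — met.
(c) not (training certified) — fails.
(2) = T AND T AND F = false.
So Overall is satisfied (T OR F).

Yes — lawful.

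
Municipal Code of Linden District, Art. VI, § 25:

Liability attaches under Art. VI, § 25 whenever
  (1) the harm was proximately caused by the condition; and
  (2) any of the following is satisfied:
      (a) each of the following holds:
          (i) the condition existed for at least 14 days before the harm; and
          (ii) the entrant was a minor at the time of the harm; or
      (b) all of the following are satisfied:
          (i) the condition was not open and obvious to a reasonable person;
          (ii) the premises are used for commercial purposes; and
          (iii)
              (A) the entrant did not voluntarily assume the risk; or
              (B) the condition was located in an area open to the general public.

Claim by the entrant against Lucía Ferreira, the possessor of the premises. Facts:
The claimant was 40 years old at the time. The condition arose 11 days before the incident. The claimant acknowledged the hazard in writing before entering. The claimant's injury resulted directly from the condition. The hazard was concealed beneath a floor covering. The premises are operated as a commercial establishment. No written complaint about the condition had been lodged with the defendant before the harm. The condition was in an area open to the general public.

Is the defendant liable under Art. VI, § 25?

(1) proximate cause — satisfied.
(i) condition ≥14 days old — not met.
(ii) entrant a minor — not satisfied.
(a): F AND F → false.
(i) not open/obvious — holds.
(ii) commercial use — holds.
(A) no assumed risk — not satisfied.
(B) public area — satisfied.
(iii): F OR T → true.
So (b) is satisfied (T AND T AND T).
So (2) is satisfied (F OR T).
Overall = T AND T = true.

Yes — liable.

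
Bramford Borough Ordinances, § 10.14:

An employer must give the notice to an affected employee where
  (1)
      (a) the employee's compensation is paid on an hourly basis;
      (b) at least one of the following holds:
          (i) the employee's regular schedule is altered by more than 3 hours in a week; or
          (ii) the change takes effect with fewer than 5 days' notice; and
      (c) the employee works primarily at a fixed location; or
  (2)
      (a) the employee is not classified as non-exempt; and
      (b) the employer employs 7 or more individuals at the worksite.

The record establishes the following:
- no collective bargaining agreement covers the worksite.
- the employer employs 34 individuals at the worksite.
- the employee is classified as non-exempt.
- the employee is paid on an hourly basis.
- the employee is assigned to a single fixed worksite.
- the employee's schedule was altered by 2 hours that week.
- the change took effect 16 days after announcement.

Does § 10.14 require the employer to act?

No — not required.

(a) hourly-paid — holds.
(i) schedule shift > 3h — fails.
(ii) < 5 days' notice — not satisfied.
(b): F OR F → false.
(c) fixed location — met.
(1) = T AND F AND T = false.
(a) not (non-exempt) — not satisfied.
(b) ≥ 7 at site — met.
So (2) is not satisfied (F AND T).
So Overall is not satisfied (F OR F).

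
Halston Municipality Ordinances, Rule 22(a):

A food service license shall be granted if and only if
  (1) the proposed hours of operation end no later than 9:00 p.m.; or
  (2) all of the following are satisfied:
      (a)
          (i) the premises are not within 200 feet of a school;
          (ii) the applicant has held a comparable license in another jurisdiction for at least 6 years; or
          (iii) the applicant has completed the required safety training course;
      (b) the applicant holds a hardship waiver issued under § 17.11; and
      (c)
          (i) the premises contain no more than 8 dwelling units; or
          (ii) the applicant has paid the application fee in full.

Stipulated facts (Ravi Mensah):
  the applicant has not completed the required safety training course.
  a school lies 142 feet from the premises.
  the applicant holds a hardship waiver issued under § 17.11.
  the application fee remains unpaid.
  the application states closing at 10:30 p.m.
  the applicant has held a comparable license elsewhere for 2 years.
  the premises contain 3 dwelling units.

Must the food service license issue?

No — denied.

(1) closes by 9 p.m. — not met.
(i) ≥200 ft from school — fails.
(ii) prior license ≥ 6 yr — not satisfied.
(iii) safety training — not met.
So (a) is not satisfied (F OR F OR F).
(b) hardship waiver — met.
(i) ≤ 8 units — satisfied.
(ii) fee paid — fails.
So (c) is satisfied (T OR F).
(2) = F AND T AND T = false.
Overall = F OR F = false.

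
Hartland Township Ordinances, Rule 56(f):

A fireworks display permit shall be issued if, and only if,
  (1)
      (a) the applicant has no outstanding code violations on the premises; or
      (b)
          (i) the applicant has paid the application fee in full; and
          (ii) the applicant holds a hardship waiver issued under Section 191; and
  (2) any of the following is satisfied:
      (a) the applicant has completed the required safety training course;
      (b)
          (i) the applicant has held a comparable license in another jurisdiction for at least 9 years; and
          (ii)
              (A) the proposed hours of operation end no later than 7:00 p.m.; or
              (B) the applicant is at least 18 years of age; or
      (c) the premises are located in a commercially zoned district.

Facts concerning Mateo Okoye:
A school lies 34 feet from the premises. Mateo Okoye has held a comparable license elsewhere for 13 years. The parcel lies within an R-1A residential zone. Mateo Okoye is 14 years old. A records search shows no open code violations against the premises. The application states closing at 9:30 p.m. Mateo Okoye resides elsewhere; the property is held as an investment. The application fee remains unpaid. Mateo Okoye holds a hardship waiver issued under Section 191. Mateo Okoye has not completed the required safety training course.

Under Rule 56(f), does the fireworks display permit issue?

No — denied.

(a) no code violations — holds.
(i) fee paid — fails.
(ii) hardship waiver — met.
So (b) is not satisfied (F AND T).
(1): T OR F → true.
(a) safety training — fails.
(i) prior license ≥ 9 yr — satisfied.
(A) closes by 7 p.m. — fails.
(B) age ≥ 18 — fails.
So (ii) is not satisfied (F OR F).
(b): T AND F → false.
(c) commercially zoned — not satisfied.
So (2) is not satisfied (F OR F OR F).
Overall: T AND F → false.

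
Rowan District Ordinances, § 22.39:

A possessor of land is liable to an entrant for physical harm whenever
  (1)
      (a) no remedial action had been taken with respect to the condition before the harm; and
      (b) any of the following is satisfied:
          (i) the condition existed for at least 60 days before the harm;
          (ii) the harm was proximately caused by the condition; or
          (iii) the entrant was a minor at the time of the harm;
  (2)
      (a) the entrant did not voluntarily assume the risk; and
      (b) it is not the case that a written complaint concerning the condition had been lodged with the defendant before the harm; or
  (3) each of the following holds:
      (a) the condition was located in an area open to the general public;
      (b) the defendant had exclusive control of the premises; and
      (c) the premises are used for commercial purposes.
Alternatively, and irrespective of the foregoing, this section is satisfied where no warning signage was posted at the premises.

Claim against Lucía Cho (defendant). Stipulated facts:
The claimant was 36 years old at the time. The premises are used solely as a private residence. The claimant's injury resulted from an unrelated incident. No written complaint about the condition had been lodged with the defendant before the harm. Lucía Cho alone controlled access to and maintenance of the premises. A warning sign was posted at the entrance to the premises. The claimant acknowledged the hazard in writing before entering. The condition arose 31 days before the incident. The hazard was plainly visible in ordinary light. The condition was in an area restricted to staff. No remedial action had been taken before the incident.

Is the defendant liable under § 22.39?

No — not liable.

(a) no remedial action — met.
(i) condition ≥60 days old — fails.
(ii) proximate cause — not satisfied.
(iii) entrant a minor — fails.
So (b) is not satisfied (F OR F OR F).
(1) = T AND F = false.
(a) no assumed risk — fails.
(b) not (complaint lodged) — holds.
(2): F AND T → false.
(a) public area — not met.
(b) exclusive control — met.
(c) commercial use — fails.
(3): F AND T AND F → false.
So Overall is not satisfied (F OR F OR F).
Exception (no signage posted) — not satisfied.
Result: main false OR exception false → false.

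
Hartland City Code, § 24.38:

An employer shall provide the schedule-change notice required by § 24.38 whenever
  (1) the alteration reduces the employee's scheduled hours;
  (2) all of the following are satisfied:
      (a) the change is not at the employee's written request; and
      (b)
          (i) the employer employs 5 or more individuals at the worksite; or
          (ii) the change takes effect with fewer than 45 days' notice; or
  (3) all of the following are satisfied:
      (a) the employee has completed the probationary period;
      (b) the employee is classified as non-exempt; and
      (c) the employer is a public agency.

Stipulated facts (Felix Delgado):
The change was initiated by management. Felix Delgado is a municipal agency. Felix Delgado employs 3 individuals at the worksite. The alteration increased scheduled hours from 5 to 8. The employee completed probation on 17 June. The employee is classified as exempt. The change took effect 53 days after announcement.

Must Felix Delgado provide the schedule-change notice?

(1) hours reduced — not satisfied.
(a) not employee-requested — holds.
(i) ≥ 5 at site — not met.
(ii) < 45 days' notice — fails.
(b) = F OR F = false.
(2) = T AND F = false.
(a) past probation — satisfied.
(b) non-exempt — not met.
(c) public agency — holds.
(3) = T AND F AND T = false.
Overall: F OR F OR F → false.

No — not required.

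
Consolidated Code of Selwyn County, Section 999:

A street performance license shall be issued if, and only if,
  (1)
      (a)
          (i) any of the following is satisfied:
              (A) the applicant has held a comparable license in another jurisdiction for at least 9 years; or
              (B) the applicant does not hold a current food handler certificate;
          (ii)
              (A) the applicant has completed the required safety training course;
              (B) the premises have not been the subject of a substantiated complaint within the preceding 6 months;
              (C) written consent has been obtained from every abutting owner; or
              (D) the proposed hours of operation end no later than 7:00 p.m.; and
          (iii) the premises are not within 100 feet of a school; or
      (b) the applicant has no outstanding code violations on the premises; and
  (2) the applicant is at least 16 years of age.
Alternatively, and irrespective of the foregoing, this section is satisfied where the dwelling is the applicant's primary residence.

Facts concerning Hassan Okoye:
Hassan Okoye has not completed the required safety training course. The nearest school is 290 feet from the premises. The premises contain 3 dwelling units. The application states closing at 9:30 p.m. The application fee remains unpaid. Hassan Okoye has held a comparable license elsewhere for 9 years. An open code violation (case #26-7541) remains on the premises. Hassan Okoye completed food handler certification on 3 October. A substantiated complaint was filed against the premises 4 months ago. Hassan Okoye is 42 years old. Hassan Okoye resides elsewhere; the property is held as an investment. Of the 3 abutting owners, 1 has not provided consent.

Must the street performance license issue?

No — denied.

(A) prior license ≥ 9 yr — holds.
(B) not (food handler cert.) — fails.
So (i) is satisfied (T OR F).
(A) safety training — fails.
(B) no complaint in 6 mo. — fails.
(C) all abutters consent — not satisfied.
(D) closes by 7 p.m. — not met.
So (ii) is not satisfied (F OR F OR F OR F).
(iii) ≥100 ft from school — holds.
(a): T AND F AND T → false.
(b) no code violations — not met.
So (1) is not satisfied (F OR F).
(2) age ≥ 16 — satisfied.
Overall = F AND T = false.
Exception (primary residence) — not satisfied.
Result: main false OR exception false → false.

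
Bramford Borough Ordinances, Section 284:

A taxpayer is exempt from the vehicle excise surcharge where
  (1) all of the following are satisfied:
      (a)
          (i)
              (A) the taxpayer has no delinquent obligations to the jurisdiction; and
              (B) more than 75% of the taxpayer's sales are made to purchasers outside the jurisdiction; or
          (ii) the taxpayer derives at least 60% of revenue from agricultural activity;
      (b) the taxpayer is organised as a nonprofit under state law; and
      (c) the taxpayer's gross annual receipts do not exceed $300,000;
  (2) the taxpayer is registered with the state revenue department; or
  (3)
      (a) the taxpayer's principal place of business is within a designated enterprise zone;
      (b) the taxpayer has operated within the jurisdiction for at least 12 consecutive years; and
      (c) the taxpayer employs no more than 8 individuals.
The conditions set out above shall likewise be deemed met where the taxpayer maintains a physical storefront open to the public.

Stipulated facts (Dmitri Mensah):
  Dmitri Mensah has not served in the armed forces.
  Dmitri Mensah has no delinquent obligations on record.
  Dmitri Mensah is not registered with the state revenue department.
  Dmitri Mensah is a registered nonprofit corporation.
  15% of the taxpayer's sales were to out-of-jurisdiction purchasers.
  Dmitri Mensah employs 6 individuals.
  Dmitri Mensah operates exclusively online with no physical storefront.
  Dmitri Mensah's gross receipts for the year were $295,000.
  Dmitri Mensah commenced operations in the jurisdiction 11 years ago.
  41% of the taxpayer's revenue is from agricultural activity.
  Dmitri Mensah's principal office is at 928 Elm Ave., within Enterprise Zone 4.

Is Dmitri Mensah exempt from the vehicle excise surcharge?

No — not exempt.

(A) no delinquency — met.
(B) >75% out-of-jur. sales — not satisfied.
So (i) is not satisfied (T AND F).
(ii) ≥60% agricultural — not met.
So (a) is not satisfied (F OR F).
(b) nonprofit — met.
(c) receipts ≤ $300,000 — holds.
So (1) is not satisfied (F AND T AND T).
(2) state-registered — fails.
(a) in enterprise zone — met.
(b) ≥ 12 yrs in jurisdiction — not met.
(c) ≤ 8 employees — holds.
(3): T AND F AND T → false.
Overall: F OR F OR F → false.
Exception (has storefront) — not satisfied.
Result: main false OR exception false → false.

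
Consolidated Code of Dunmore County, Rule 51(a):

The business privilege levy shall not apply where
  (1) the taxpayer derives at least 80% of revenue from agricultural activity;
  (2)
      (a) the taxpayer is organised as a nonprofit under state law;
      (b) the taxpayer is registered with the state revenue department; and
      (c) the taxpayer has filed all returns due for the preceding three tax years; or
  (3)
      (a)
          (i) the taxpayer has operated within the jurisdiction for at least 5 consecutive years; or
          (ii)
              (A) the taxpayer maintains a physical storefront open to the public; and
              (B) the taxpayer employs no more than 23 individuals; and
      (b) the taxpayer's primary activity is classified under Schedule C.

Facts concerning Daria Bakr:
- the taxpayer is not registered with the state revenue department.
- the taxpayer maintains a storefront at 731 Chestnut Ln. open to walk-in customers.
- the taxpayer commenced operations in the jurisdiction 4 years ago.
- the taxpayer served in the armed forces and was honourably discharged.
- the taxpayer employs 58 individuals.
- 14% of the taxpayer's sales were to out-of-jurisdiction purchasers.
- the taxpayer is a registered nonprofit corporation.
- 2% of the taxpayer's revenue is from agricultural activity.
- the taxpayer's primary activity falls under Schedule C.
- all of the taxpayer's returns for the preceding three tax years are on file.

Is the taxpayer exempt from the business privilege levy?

(1) ≥80% agricultural — not satisfied.
(a) nonprofit — holds.
(b) state-registered — fails.
(c) returns current — holds.
(2) = T AND F AND T = false.
(i) ≥ 5 yrs in jurisdiction — not satisfied.
(A) has storefront — holds.
(B) ≤ 23 employees — not met.
(ii): T AND F → false.
So (a) is not satisfied (F OR F).
(b) Schedule C activity — satisfied.
(3): F AND T → false.
Overall: F OR F OR F → false.

No — not exempt.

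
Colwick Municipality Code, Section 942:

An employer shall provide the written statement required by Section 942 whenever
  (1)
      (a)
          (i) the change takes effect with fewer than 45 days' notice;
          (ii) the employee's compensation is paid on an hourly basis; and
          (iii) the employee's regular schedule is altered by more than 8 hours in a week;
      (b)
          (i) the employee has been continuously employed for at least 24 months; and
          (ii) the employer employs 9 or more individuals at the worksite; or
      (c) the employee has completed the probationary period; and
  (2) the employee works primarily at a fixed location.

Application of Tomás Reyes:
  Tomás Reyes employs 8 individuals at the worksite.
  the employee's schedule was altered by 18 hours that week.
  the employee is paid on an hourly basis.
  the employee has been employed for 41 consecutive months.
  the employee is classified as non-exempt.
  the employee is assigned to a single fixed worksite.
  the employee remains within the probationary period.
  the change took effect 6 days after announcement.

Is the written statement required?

Yes — required.

(i) < 45 days' notice — met.
(ii) hourly-paid — satisfied.
(iii) schedule shift > 8h — satisfied.
(a) = T AND T AND T = true.
(i) tenure ≥ 24 mo. — satisfied.
(ii) ≥ 9 at site — not satisfied.
(b): T AND F → false.
(c) past probation — not satisfied.
(1) = T OR F OR F = true.
(2) fixed location — holds.
Overall = T AND T = true.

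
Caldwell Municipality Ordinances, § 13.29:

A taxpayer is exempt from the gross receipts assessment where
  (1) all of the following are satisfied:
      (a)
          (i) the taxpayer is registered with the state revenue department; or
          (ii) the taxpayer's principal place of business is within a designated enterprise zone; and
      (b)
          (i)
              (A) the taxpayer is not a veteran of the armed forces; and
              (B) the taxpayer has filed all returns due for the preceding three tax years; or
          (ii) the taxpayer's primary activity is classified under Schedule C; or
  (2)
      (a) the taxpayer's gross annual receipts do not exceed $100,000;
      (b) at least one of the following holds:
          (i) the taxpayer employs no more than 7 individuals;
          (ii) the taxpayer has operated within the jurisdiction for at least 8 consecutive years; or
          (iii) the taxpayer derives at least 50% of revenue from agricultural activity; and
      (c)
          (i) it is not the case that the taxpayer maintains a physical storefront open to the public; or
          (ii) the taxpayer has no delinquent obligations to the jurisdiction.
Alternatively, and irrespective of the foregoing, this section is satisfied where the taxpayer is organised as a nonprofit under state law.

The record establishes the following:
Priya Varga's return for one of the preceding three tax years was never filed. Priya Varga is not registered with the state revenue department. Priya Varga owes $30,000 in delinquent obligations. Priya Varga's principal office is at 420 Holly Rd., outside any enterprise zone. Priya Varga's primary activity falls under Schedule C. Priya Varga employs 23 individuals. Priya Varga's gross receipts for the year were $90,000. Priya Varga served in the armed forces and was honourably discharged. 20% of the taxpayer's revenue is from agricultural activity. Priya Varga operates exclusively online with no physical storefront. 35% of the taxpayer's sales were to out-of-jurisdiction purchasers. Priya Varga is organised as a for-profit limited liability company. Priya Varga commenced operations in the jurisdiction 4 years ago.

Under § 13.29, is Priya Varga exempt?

No — not exempt.

(i) state-registered — fails.
(ii) in enterprise zone — not met.
(a) = F OR F = false.
(A) not (veteran) — fails.
(B) returns current — not met.
(i) = F AND F = false.
(ii) Schedule C activity — met.
(b) = F OR T = true.
(1) = F AND T = false.
(a) receipts ≤ $100,000 — holds.
(i) ≤ 7 employees — fails.
(ii) ≥ 8 yrs in jurisdiction — fails.
(iii) ≥50% agricultural — fails.
So (b) is not satisfied (F OR F OR F).
(i) not (has storefront) — holds.
(ii) no delinquency — fails.
(c): T OR F → true.
(2): T AND F AND T → false.
Overall = F OR F = false.
Exception (nonprofit) — not satisfied.
Result: main false OR exception false → false.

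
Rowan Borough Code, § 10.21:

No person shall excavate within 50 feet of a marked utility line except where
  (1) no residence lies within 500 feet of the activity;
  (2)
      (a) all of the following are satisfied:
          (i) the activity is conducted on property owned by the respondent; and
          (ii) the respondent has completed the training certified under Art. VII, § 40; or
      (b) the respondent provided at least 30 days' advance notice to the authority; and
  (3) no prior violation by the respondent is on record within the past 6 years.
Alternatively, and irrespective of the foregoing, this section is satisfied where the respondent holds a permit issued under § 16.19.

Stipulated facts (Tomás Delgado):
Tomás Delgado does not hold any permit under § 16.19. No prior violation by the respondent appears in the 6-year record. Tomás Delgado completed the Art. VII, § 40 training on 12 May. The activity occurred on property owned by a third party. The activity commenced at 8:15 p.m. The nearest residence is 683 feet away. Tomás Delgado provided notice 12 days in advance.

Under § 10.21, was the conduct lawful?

(1) no residence in 500 ft — satisfied.
(i) own property — fails.
(ii) training certified — satisfied.
(a): F AND T → false.
(b) ≥30 days' notice — not met.
So (2) is not satisfied (F OR F).
(3) no prior violation — satisfied.
Overall: T AND F AND T → false.
Exception (holds permit) — not satisfied.
Result: main false OR exception false → false.

No — unlawful.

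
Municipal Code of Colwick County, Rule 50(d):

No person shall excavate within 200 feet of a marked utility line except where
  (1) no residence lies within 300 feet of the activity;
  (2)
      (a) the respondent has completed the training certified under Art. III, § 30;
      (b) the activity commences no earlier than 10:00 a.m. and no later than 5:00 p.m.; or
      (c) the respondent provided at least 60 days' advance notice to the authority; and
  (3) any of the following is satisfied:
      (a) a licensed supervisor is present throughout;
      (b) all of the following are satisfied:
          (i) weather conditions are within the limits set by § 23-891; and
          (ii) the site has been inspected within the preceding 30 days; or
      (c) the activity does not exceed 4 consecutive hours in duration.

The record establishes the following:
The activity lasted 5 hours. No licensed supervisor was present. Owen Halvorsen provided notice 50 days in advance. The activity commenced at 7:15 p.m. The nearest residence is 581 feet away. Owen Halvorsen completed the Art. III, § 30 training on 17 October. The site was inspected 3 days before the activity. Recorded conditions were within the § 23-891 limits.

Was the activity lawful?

(1) no residence in 300 ft — met.
(a) training certified — satisfied.
(b) start within hours — fails.
(c) ≥60 days' notice — fails.
(2): T OR F OR F → true.
(a) supervisor present — not met.
(i) weather ok — met.
(ii) site inspected — holds.
(b) = T AND T = true.
(c) ≤ 4 hrs duration — fails.
(3): F OR T OR F → true.
Overall = T AND T AND T = true.

Yes — lawful.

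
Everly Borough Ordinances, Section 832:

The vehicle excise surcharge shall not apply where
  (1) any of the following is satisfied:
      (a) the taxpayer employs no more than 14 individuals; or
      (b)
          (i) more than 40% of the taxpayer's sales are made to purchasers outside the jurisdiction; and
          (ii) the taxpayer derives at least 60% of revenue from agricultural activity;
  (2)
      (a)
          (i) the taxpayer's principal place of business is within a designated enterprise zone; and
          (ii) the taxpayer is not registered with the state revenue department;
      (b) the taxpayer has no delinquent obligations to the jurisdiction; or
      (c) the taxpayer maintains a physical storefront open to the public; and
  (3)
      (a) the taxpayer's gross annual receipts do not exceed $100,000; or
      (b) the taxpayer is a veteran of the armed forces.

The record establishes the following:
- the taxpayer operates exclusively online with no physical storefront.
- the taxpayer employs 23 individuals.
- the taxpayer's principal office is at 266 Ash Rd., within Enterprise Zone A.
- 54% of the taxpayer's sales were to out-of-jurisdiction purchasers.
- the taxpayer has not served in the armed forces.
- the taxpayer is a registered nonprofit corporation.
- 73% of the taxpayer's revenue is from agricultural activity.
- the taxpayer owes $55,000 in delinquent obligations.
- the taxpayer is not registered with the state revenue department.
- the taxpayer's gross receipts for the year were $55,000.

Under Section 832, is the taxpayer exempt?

(a) ≤ 14 employees — fails.
(i) >40% out-of-jur. sales — satisfied.
(ii) ≥60% agricultural — met.
So (b) is satisfied (T AND T).
(1): F OR T → true.
(i) in enterprise zone — met.
(ii) not (state-registered) — met.
(a): T AND T → true.
(b) no delinquency — not satisfied.
(c) has storefront — fails.
(2): T OR F OR F → true.
(a) receipts ≤ $100,000 — met.
(b) veteran — fails.
(3): T OR F → true.
Overall: T AND T AND T → true.

Yes — exempt.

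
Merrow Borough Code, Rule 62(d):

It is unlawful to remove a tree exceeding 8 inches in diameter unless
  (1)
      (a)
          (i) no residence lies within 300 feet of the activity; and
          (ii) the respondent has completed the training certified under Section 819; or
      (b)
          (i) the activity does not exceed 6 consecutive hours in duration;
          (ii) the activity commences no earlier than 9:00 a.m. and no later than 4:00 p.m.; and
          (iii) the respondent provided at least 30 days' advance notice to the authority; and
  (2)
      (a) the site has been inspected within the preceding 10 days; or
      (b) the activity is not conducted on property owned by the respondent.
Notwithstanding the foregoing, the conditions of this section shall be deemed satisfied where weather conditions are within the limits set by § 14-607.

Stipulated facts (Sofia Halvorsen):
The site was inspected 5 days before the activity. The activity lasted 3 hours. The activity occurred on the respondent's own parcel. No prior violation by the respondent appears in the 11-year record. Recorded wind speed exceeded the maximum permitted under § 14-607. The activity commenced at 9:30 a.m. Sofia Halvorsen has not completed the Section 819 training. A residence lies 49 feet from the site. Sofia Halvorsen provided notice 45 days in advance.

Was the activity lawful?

Yes — lawful.

(i) no residence in 300 ft — not met.
(ii) training certified — not satisfied.
(a) = F AND F = false.
(i) ≤ 6 hrs duration — holds.
(ii) start within hours — satisfied.
(iii) ≥30 days' notice — satisfied.
(b): T AND T AND T → true.
(1) = F OR T = true.
(a) site inspected — satisfied.
(b) not (own property) — not satisfied.
(2): T OR F → true.
Overall = T AND T = true.
Exception (weather ok) — not satisfied.
Result: main true OR exception false → true.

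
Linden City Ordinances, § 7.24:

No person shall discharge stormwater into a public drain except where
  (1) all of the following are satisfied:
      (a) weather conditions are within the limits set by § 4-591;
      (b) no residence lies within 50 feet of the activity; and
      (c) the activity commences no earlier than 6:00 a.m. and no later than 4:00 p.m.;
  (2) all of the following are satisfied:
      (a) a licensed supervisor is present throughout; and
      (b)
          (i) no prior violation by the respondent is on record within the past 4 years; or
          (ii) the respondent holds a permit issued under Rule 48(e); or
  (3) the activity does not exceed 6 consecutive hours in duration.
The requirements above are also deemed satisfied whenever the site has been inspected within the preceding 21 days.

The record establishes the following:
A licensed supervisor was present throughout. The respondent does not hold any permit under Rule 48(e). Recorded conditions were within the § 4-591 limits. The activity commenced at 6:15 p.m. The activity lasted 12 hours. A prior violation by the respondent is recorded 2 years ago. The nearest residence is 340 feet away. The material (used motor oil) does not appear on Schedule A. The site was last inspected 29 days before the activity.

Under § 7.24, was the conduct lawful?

No — unlawful.

(a) weather ok — satisfied.
(b) no residence in 50 ft — holds.
(c) start within hours — fails.
So (1) is not satisfied (T AND T AND F).
(a) supervisor present — met.
(i) no prior violation — not met.
(ii) holds permit — fails.
So (b) is not satisfied (F OR F).
So (2) is not satisfied (T AND F).
(3) ≤ 6 hrs duration — not met.
So Overall is not satisfied (F OR F OR F).
Exception (site inspected) — not satisfied.
Result: main false OR exception false → false.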